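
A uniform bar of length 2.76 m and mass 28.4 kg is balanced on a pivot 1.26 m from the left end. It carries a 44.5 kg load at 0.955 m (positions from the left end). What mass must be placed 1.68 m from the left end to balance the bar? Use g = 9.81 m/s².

About the pivot (at 1.26 m from the left end):
Beam weight: 28.4 × 9.81 = 278.6 N down at 1.38 m → arm 0.12 m, τ = 278.6 × 0.12 = 33.43 N·m clockwise.
Load: 44.5 × 9.81 = 436.5 N down at 0.955 m → arm 0.305 m, τ = 436.5 × 0.305 = 133.1 N·m counterclockwise.
Net moment of known loads = 99.67 N·m counterclockwise.
An unknown mass m at 1.68 m has arm 0.42 m; its moment is m·g·0.42 clockwise.
Setting net torque to zero: m × 9.81 × 0.42 = 99.67 → m = 99.67 / (9.81 × 0.42) = 24.2 kg.

m ≈ 24.2 kg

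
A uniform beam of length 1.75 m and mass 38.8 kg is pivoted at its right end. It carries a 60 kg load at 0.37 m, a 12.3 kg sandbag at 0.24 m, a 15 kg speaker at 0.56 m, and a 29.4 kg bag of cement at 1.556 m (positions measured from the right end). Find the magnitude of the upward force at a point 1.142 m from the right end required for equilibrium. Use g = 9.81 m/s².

F ≈ 973 N

Sum moments about the right end (the unknown pivot reaction has zero arm there).
Beam weight: 38.8 × 9.81 = 380.6 N down at 0.875 m → arm 0.875 m, τ = 380.6 × 0.875 = 333 N·m counterclockwise.
Load: 60 × 9.81 = 588.6 N down at 0.37 m → arm 0.37 m, τ = 588.6 × 0.37 = 217.8 N·m counterclockwise.
Sandbag: 12.3 × 9.81 = 120.7 N down at 0.24 m → arm 0.24 m, τ = 120.7 × 0.24 = 28.97 N·m counterclockwise.
Speaker: 15 × 9.81 = 147.2 N down at 0.56 m → arm 0.56 m, τ = 147.2 × 0.56 = 82.43 N·m counterclockwise.
Bag of cement: 29.4 × 9.81 = 288.4 N down at 1.556 m → arm 1.556 m, τ = 288.4 × 1.556 = 448.8 N·m counterclockwise.
Net moment of the loads = 1111 N·m counterclockwise.
The upward force F acts at a point 1.142 m from the right end, arm 1.142 m, giving F × 1.142 clockwise.
Setting net torque to zero: F × 1.142 = 1111 → F = 1111 / 1.142 = 973 N.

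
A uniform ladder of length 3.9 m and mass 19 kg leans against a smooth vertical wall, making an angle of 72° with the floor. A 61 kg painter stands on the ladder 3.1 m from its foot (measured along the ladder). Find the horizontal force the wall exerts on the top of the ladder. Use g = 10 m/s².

Taking torques about the foot of the ladder:
Ladder weight 19×10 = 190 N acts at 1.95 m along the ladder; its horizontal arm is 1.95·cos72° = 0.6026 m → τ = 114.5 N·m clockwise.
Painter: 61×10 = 610 N at 3.1 m → arm 0.958 m → τ = 584.4 N·m clockwise.
Wall normal N acts horizontally at the top; its moment arm is the height L sinθ = 3.9·sin72° = 3.709 m, counterclockwise.
Balancing moments: N × 3.709 = 698.9, giving N = 188 N.

N_wall ≈ 188 N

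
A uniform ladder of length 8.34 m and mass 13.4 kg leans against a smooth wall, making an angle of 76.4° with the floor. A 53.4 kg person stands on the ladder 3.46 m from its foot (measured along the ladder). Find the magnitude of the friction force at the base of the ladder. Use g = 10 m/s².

f ≈ 69.8 N

About the foot of the ladder:
Ladder weight 13.4×10 = 134 N acts at 4.17 m along the ladder; its horizontal arm is 4.17·cos76.4° = 0.9805 m → τ = 131.4 N·m clockwise.
Person: 53.4×10 = 534 N at 3.46 m → arm 0.8136 m → τ = 434.5 N·m clockwise.
Wall normal N acts horizontally at the top; its moment arm is the height L sinθ = 8.34·sin76.4° = 8.106 m, counterclockwise.
Balancing moments: N × 8.106 = 565.9, giving N = 69.8 N.
ΣFx = 0: friction at the foot balances the wall's push, so f = N_wall = 69.8 N.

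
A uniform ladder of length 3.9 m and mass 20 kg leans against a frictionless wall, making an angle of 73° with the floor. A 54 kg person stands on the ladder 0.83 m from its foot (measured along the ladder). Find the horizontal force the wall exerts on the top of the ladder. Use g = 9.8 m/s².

N_wall ≈ 64.4 N

About the foot of the ladder:
Ladder weight 20×9.8 = 196 N acts at 1.95 m along the ladder; its horizontal arm is 1.95·cos73° = 0.5701 m → τ = 111.7 N·m clockwise.
Person: 54×9.8 = 529.2 N at 0.83 m → arm 0.2427 m → τ = 128.4 N·m clockwise.
Wall normal N acts horizontally at the top; its moment arm is the height L sinθ = 3.9·sin73° = 3.73 m, counterclockwise.
For rotational equilibrium, N × 3.73 = 240.1, so N = 64.4 N.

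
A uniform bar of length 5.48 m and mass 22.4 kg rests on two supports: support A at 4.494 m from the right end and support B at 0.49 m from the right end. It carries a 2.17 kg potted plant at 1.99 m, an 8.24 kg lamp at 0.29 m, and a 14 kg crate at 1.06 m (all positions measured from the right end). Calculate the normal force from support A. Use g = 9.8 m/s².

About support B:
Beam weight: 22.4 × 9.8 = 219.5 N down at 2.74 m → arm 2.25 m, τ = 219.5 × 2.25 = 493.9 N·m counterclockwise.
Potted plant: 2.17 × 9.8 = 21.27 N down at 1.99 m → arm 1.5 m, τ = 21.27 × 1.5 = 31.91 N·m counterclockwise.
Lamp: 8.24 × 9.8 = 80.75 N down at 0.29 m → arm 0.2 m, τ = 80.75 × 0.2 = 16.15 N·m clockwise.
Crate: 14 × 9.8 = 137.2 N down at 1.06 m → arm 0.57 m, τ = 137.2 × 0.57 = 78.2 N·m counterclockwise.
Net load moment about support B = 587.9 N·m counterclockwise.
Reaction R at support A is upward at 4.494 m, arm 4.004 m → moment R × 4.004 clockwise.
Setting net torque to zero: R × 4.004 = 587.9 → R = 147 N.

R_A ≈ 147 N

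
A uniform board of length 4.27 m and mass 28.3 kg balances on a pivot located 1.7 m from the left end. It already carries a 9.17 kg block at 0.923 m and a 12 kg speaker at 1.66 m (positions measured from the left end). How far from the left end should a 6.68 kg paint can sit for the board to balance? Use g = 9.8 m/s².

x ≈ 0.996 m from the left end

Take moments about the pivot (at 1.7 m from the left end).
Beam weight: 28.3 × 9.8 = 277.3 N down at 2.135 m → arm 0.435 m, τ = 277.3 × 0.435 = 120.6 N·m clockwise.
Block: 9.17 × 9.8 = 89.87 N down at 0.923 m → arm 0.777 m, τ = 89.87 × 0.777 = 69.83 N·m counterclockwise.
Speaker: 12 × 9.8 = 117.6 N down at 1.66 m → arm 0.04 m, τ = 117.6 × 0.04 = 4.704 N·m counterclockwise.
Net moment of existing loads = 46.07 N·m clockwise.
The paint can weighs 6.68 × 9.8 = 65.46 N and must supply an equal counterclockwise moment, so its lever arm about the pivot is 46.07 / 65.46 = 0.704 m.
That puts it at 1.7 − 0.704 = 0.996 m from the left end.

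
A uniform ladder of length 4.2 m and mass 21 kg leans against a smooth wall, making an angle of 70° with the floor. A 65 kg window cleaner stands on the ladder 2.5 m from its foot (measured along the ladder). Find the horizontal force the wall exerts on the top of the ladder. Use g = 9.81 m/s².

N_wall ≈ 176 N

Taking torques about the foot of the ladder:
Ladder weight 21×9.81 = 206 N acts at 2.1 m along the ladder; its horizontal arm is 2.1·cos70° = 0.7182 m → τ = 147.9 N·m clockwise.
Window cleaner: 65×9.81 = 637.6 N at 2.5 m → arm 0.8551 m → τ = 545.2 N·m clockwise.
Wall normal N acts horizontally at the top; its moment arm is the height L sinθ = 4.2·sin70° = 3.947 m, counterclockwise.
Setting net torque to zero: N × 3.947 = 693.1 → N = 176 N.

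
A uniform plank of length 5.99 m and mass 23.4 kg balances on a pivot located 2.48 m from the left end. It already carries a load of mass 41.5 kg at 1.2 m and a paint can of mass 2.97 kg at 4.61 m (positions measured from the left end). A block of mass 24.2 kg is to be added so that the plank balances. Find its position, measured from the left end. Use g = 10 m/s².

Choose the pivot (at 2.48 m from the left end) as the axis so the support reaction has zero arm there.
Beam weight: 23.4 × 10 = 234 N down at 2.995 m → arm 0.515 m, τ = 234 × 0.515 = 120.5 N·m clockwise.
Load: 41.5 × 10 = 415 N down at 1.2 m → arm 1.28 m, τ = 415 × 1.28 = 531.2 N·m counterclockwise.
Paint can: 2.97 × 10 = 29.7 N down at 4.61 m → arm 2.13 m, τ = 29.7 × 2.13 = 63.26 N·m clockwise.
Net moment of existing loads = 347.4 N·m counterclockwise.
The block weighs 24.2 × 10 = 242 N and must supply an equal clockwise moment, so its lever arm about the pivot is 347.4 / 242 = 1.44 m.
That puts it at 2.48 + 1.44 = 3.92 m from the left end.

x ≈ 3.92 m from the left end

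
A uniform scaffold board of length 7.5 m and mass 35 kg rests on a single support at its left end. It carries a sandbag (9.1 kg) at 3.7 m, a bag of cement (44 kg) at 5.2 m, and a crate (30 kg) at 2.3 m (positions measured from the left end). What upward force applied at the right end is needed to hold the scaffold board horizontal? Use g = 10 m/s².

Sum moments about the left end (the unknown pivot reaction has zero arm there).
Beam weight: 35 × 10 = 350 N down at 3.75 m → arm 3.75 m, τ = 350 × 3.75 = 1312 N·m clockwise.
Sandbag: 9.1 × 10 = 91 N down at 3.7 m → arm 3.7 m, τ = 91 × 3.7 = 336.7 N·m clockwise.
Bag of cement: 44 × 10 = 440 N down at 5.2 m → arm 5.2 m, τ = 440 × 5.2 = 2288 N·m clockwise.
Crate: 30 × 10 = 300 N down at 2.3 m → arm 2.3 m, τ = 300 × 2.3 = 690 N·m clockwise.
Net moment of the loads = 4627 N·m clockwise.
The upward force F acts at the right end, arm 7.5 m, giving F × 7.5 counterclockwise.
Setting net torque to zero: F × 7.5 = 4627 → F = 4627 / 7.5 = 617 N.

F ≈ 617 N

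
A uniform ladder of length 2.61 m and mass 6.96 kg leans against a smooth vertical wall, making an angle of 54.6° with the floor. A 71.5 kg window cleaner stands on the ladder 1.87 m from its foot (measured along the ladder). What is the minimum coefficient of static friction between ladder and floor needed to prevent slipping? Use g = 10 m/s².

Choose the foot of the ladder as the axis so the floor normal and friction both act there and drop out.
Ladder weight 6.96×10 = 69.6 N acts at 1.305 m along the ladder; its horizontal arm is 1.305·cos54.6° = 0.756 m → τ = 52.62 N·m clockwise.
Window cleaner: 71.5×10 = 715 N at 1.87 m → arm 1.083 m → τ = 774.3 N·m clockwise.
Wall normal N acts horizontally at the top; its moment arm is the height L sinθ = 2.61·sin54.6° = 2.127 m, counterclockwise.
Balancing moments: N × 2.127 = 826.9, giving N = 388.8 N.
ΣFx = 0 ⇒ f = N_wall = 388.8 N. ΣFy = 0 ⇒ N_floor = 784.6 N.
μ_min = f / N_floor = 388.8 / 784.6 = 0.496.

μ_min ≈ 0.496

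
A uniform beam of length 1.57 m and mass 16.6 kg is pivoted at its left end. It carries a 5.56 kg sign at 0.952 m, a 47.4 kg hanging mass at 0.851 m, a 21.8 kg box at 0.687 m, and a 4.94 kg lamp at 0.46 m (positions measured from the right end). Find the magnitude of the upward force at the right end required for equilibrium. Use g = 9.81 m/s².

Taking torques about the left end:
Beam weight: 16.6 × 9.81 = 162.8 N down at 0.785 m → arm 0.785 m, τ = 162.8 × 0.785 = 127.8 N·m clockwise.
Sign: 5.56 × 9.81 = 54.54 N down at 0.952 m → arm 0.618 m, τ = 54.54 × 0.618 = 33.71 N·m clockwise.
Hanging mass: 47.4 × 9.81 = 465 N down at 0.851 m → arm 0.719 m, τ = 465 × 0.719 = 334.3 N·m clockwise.
Box: 21.8 × 9.81 = 213.9 N down at 0.687 m → arm 0.883 m, τ = 213.9 × 0.883 = 188.9 N·m clockwise.
Lamp: 4.94 × 9.81 = 48.46 N down at 0.46 m → arm 1.11 m, τ = 48.46 × 1.11 = 53.79 N·m clockwise.
Net moment of the loads = 738.5 N·m clockwise.
The upward force F acts at the right end, arm 1.57 m, giving F × 1.57 counterclockwise.
Setting net torque to zero: F × 1.57 = 738.5 → F = 738.5 / 1.57 = 470 N.

F ≈ 470 N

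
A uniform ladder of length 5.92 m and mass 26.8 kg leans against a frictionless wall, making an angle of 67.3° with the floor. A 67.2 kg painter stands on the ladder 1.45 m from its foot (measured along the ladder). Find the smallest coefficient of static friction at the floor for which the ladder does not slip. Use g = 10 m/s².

μ_min ≈ 0.133

Taking torques about the foot of the ladder:
Ladder weight 26.8×10 = 268 N acts at 2.96 m along the ladder; its horizontal arm is 2.96·cos67.3° = 1.142 m → τ = 306.1 N·m clockwise.
Painter: 67.2×10 = 672 N at 1.45 m → arm 0.5596 m → τ = 376.1 N·m clockwise.
Wall normal N acts horizontally at the top; its moment arm is the height L sinθ = 5.92·sin67.3° = 5.461 m, counterclockwise.
Balancing moments: N × 5.461 = 682.2, giving N = 124.9 N.
ΣFx = 0 ⇒ f = N_wall = 124.9 N. ΣFy = 0 ⇒ N_floor = 940 N.
μ_min = f / N_floor = 124.9 / 940 = 0.133.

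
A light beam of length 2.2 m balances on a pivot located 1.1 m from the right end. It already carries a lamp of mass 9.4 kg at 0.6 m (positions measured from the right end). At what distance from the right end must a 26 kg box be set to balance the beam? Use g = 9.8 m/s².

About the pivot (at 1.1 m from the right end):
Lamp: 9.4 × 9.8 = 92.12 N down at 0.6 m → arm 0.5 m, τ = 92.12 × 0.5 = 46.06 N·m clockwise.
Net moment of existing loads = 46.06 N·m clockwise.
The box weighs 26 × 9.8 = 254.8 N and must supply an equal counterclockwise moment, so its lever arm about the pivot is 46.06 / 254.8 = 0.181 m.
That puts it at 1.1 + 0.181 = 1.28 m from the right end.

x ≈ 1.28 m from the right end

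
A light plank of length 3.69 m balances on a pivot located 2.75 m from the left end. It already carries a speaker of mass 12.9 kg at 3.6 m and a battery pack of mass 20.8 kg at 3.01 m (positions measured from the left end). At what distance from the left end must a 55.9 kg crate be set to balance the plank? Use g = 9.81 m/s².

x ≈ 2.46 m from the left end

Sum moments about the pivot (at 2.75 m from the left end) (the support reaction has zero arm there).
Speaker: 12.9 × 9.81 = 126.5 N down at 3.6 m → arm 0.85 m, τ = 126.5 × 0.85 = 107.5 N·m clockwise.
Battery pack: 20.8 × 9.81 = 204 N down at 3.01 m → arm 0.26 m, τ = 204 × 0.26 = 53.04 N·m clockwise.
Net moment of existing loads = 160.5 N·m clockwise.
The crate weighs 55.9 × 9.81 = 548.4 N and must supply an equal counterclockwise moment, so its lever arm about the pivot is 160.5 / 548.4 = 0.293 m.
That puts it at 2.75 − 0.293 = 2.46 m from the left end.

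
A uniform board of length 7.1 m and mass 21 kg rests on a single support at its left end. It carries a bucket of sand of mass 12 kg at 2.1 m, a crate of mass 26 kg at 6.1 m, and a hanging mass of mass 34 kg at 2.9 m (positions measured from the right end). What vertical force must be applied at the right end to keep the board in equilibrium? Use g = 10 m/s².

F ≈ 427 N

Take moments about the left end.
Beam weight: 21 × 10 = 210 N down at 3.55 m → arm 3.55 m, τ = 210 × 3.55 = 745.5 N·m clockwise.
Bucket of sand: 12 × 10 = 120 N down at 2.1 m → arm 5 m, τ = 120 × 5 = 600 N·m clockwise.
Crate: 26 × 10 = 260 N down at 6.1 m → arm 1 m, τ = 260 × 1 = 260 N·m clockwise.
Hanging mass: 34 × 10 = 340 N down at 2.9 m → arm 4.2 m, τ = 340 × 4.2 = 1428 N·m clockwise.
Net moment of the loads = 3034 N·m clockwise.
The upward force F acts at the right end, arm 7.1 m, giving F × 7.1 counterclockwise.
For rotational equilibrium, F × 7.1 = 3034, so F = 3034 / 7.1 = 427 N.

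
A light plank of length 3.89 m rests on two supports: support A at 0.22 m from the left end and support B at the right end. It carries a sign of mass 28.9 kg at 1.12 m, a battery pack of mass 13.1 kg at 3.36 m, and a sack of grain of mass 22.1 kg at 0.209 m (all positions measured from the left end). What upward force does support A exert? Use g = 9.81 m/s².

Taking torques about support B:
Sign: 28.9 × 9.81 = 283.5 N down at 1.12 m → arm 2.77 m, τ = 283.5 × 2.77 = 785.3 N·m counterclockwise.
Battery pack: 13.1 × 9.81 = 128.5 N down at 3.36 m → arm 0.53 m, τ = 128.5 × 0.53 = 68.11 N·m counterclockwise.
Sack of grain: 22.1 × 9.81 = 216.8 N down at 0.209 m → arm 3.681 m, τ = 216.8 × 3.681 = 798 N·m counterclockwise.
Net load moment about support B = 1651 N·m counterclockwise.
Reaction R at support A is upward at 0.22 m, arm 3.67 m → moment R × 3.67 clockwise.
Balancing moments: R × 3.67 = 1651, giving R = 450 N.

R_A ≈ 450 N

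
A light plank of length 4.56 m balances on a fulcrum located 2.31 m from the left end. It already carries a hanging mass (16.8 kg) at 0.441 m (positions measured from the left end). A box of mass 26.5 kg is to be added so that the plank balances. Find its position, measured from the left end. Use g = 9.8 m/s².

Choose the fulcrum (at 2.31 m from the left end) as the axis so the support reaction has zero arm there.
Hanging mass: 16.8 × 9.8 = 164.6 N down at 0.441 m → arm 1.869 m, τ = 164.6 × 1.869 = 307.6 N·m counterclockwise.
Net moment of existing loads = 307.6 N·m counterclockwise.
The box weighs 26.5 × 9.8 = 259.7 N and must supply an equal clockwise moment, so its lever arm about the fulcrum is 307.6 / 259.7 = 1.18 m.
That puts it at 2.31 + 1.18 = 3.49 m from the left end.

x ≈ 3.49 m from the left end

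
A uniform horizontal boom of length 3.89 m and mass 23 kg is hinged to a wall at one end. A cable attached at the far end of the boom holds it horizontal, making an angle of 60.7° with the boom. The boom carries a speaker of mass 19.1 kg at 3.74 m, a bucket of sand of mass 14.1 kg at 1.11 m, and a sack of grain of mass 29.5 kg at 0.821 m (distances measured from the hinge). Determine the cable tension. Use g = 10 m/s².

Sum moments about the hinge (the unknown hinge reaction has zero arm there).
Beam weight: 23 × 10 = 230 N down at 1.945 m → arm 1.945 m, τ = 230 × 1.945 = 447.4 N·m clockwise.
Speaker: 19.1 × 10 = 191 N down at 3.74 m → arm 3.74 m, τ = 191 × 3.74 = 714.3 N·m clockwise.
Bucket of sand: 14.1 × 10 = 141 N down at 1.11 m → arm 1.11 m, τ = 141 × 1.11 = 156.5 N·m clockwise.
Sack of grain: 29.5 × 10 = 295 N down at 0.821 m → arm 0.821 m, τ = 295 × 0.821 = 242.2 N·m clockwise.
Total clockwise load moment = 1560 N·m.
The cable tension T acts at 3.89 m; only its component perpendicular to the boom, T sinθ, produces torque. sin 60.7° = 0.8721.
For rotational equilibrium, T × 3.89 × 0.8721 = 1560, so T = 1560 / 3.392 = 460 N.

T ≈ 460 N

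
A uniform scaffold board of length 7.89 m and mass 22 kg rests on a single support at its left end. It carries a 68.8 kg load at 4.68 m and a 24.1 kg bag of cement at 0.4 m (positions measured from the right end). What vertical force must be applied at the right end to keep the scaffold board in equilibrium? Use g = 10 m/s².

Taking torques about the left end:
Beam weight: 22 × 10 = 220 N down at 3.945 m → arm 3.945 m, τ = 220 × 3.945 = 867.9 N·m clockwise.
Load: 68.8 × 10 = 688 N down at 4.68 m → arm 3.21 m, τ = 688 × 3.21 = 2208 N·m clockwise.
Bag of cement: 24.1 × 10 = 241 N down at 0.4 m → arm 7.49 m, τ = 241 × 7.49 = 1805 N·m clockwise.
Net moment of the loads = 4881 N·m clockwise.
The upward force F acts at the right end, arm 7.89 m, giving F × 7.89 counterclockwise.
For rotational equilibrium, F × 7.89 = 4881, so F = 4881 / 7.89 = 619 N.

F ≈ 619 N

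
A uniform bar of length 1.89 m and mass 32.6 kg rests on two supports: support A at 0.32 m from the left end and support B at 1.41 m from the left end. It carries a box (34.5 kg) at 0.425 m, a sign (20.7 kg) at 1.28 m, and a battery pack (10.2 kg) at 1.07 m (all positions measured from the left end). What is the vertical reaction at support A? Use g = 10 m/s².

R_A ≈ 507 N

Taking torques about support B:
Beam weight: 32.6 × 10 = 326 N down at 0.945 m → arm 0.465 m, τ = 326 × 0.465 = 151.6 N·m counterclockwise.
Box: 34.5 × 10 = 345 N down at 0.425 m → arm 0.985 m, τ = 345 × 0.985 = 339.8 N·m counterclockwise.
Sign: 20.7 × 10 = 207 N down at 1.28 m → arm 0.13 m, τ = 207 × 0.13 = 26.91 N·m counterclockwise.
Battery pack: 10.2 × 10 = 102 N down at 1.07 m → arm 0.34 m, τ = 102 × 0.34 = 34.68 N·m counterclockwise.
Net load moment about support B = 553 N·m counterclockwise.
Reaction R at support A is upward at 0.32 m, arm 1.09 m → moment R × 1.09 clockwise.
Balancing moments: R × 1.09 = 553, giving R = 507 N.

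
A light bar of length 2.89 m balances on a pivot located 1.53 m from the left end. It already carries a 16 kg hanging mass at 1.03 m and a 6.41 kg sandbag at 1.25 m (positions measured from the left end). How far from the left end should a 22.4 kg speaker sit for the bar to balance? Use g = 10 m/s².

Taking torques about the pivot (at 1.53 m from the left end):
Hanging mass: 16 × 10 = 160 N down at 1.03 m → arm 0.5 m, τ = 160 × 0.5 = 80 N·m counterclockwise.
Sandbag: 6.41 × 10 = 64.1 N down at 1.25 m → arm 0.28 m, τ = 64.1 × 0.28 = 17.95 N·m counterclockwise.
Net moment of existing loads = 97.95 N·m counterclockwise.
The speaker weighs 22.4 × 10 = 224 N and must supply an equal clockwise moment, so its lever arm about the pivot is 97.95 / 224 = 0.437 m.
That puts it at 1.53 + 0.437 = 1.97 m from the left end.

x ≈ 1.97 m from the left end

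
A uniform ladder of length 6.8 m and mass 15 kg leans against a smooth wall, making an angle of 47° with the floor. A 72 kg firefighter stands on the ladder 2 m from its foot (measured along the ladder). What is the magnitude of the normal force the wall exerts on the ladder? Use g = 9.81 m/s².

Taking torques about the foot of the ladder:
Ladder weight 15×9.81 = 147.2 N acts at 3.4 m along the ladder; its horizontal arm is 3.4·cos47° = 2.319 m → τ = 341.4 N·m clockwise.
Firefighter: 72×9.81 = 706.3 N at 2 m → arm 1.364 m → τ = 963.4 N·m clockwise.
Wall normal N acts horizontally at the top; its moment arm is the height L sinθ = 6.8·sin47° = 4.973 m, counterclockwise.
Στ = 0 ⇒ N × 4.973 = 1305 ⇒ N = 262 N.

N_wall ≈ 262 N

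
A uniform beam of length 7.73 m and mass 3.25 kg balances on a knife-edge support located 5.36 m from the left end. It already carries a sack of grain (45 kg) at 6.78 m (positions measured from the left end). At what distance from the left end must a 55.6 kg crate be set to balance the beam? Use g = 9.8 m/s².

x ≈ 4.3 m from the left end

Sum moments about the knife-edge support (at 5.36 m from the left end) (the support reaction has zero arm there).
Beam weight: 3.25 × 9.8 = 31.85 N down at 3.865 m → arm 1.495 m, τ = 31.85 × 1.495 = 47.62 N·m counterclockwise.
Sack of grain: 45 × 9.8 = 441 N down at 6.78 m → arm 1.42 m, τ = 441 × 1.42 = 626.2 N·m clockwise.
Net moment of existing loads = 578.6 N·m clockwise.
The crate weighs 55.6 × 9.8 = 544.9 N and must supply an equal counterclockwise moment, so its lever arm about the knife-edge support is 578.6 / 544.9 = 1.06 m.
That puts it at 5.36 − 1.06 = 4.3 m from the left end.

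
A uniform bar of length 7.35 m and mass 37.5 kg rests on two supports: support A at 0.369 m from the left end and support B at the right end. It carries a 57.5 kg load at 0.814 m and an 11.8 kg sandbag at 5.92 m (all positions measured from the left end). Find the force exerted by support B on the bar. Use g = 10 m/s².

Sum moments about support A (its reaction then has zero moment arm).
Beam weight: 37.5 × 10 = 375 N down at 3.675 m → arm 3.306 m, τ = 375 × 3.306 = 1240 N·m clockwise.
Load: 57.5 × 10 = 575 N down at 0.814 m → arm 0.445 m, τ = 575 × 0.445 = 255.9 N·m clockwise.
Sandbag: 11.8 × 10 = 118 N down at 5.92 m → arm 5.551 m, τ = 118 × 5.551 = 655 N·m clockwise.
Net load moment about support A = 2151 N·m clockwise.
Reaction R at support B is upward at 7.35 m, arm 6.981 m → moment R × 6.981 counterclockwise.
For rotational equilibrium, R × 6.981 = 2151, so R = 308 N.

R_B ≈ 308 N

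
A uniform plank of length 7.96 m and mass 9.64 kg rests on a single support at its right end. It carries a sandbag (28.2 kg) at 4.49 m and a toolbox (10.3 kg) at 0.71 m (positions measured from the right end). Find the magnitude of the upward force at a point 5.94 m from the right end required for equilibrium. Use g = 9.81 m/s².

Taking torques about the right end:
Beam weight: 9.64 × 9.81 = 94.57 N down at 3.98 m → arm 3.98 m, τ = 94.57 × 3.98 = 376.4 N·m counterclockwise.
Sandbag: 28.2 × 9.81 = 276.6 N down at 4.49 m → arm 4.49 m, τ = 276.6 × 4.49 = 1242 N·m counterclockwise.
Toolbox: 10.3 × 9.81 = 101 N down at 0.71 m → arm 0.71 m, τ = 101 × 0.71 = 71.71 N·m counterclockwise.
Net moment of the loads = 1690 N·m counterclockwise.
The upward force F acts at a point 5.94 m from the right end, arm 5.94 m, giving F × 5.94 clockwise.
Στ = 0 ⇒ F × 5.94 = 1690 ⇒ F = 1690 / 5.94 = 285 N.

F ≈ 285 N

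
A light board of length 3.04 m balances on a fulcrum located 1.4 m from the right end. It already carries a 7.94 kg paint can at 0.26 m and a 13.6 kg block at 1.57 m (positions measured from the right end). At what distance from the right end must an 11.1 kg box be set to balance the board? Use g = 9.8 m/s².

x ≈ 2.01 m from the right end

Take moments about the fulcrum (at 1.4 m from the right end).
Paint can: 7.94 × 9.8 = 77.81 N down at 0.26 m → arm 1.14 m, τ = 77.81 × 1.14 = 88.7 N·m clockwise.
Block: 13.6 × 9.8 = 133.3 N down at 1.57 m → arm 0.17 m, τ = 133.3 × 0.17 = 22.66 N·m counterclockwise.
Net moment of existing loads = 66.04 N·m clockwise.
The box weighs 11.1 × 9.8 = 108.8 N and must supply an equal counterclockwise moment, so its lever arm about the fulcrum is 66.04 / 108.8 = 0.607 m.
That puts it at 1.4 + 0.607 = 2.01 m from the right end.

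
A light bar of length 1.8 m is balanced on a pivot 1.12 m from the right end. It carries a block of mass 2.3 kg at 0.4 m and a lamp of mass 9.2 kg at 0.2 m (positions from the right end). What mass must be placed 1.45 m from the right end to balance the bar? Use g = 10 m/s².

m ≈ 30.7 kg

About the pivot (at 1.12 m from the right end):
Block: 2.3 × 10 = 23 N down at 0.4 m → arm 0.72 m, τ = 23 × 0.72 = 16.56 N·m clockwise.
Lamp: 9.2 × 10 = 92 N down at 0.2 m → arm 0.92 m, τ = 92 × 0.92 = 84.64 N·m clockwise.
Net moment of known loads = 101.2 N·m clockwise.
An unknown mass m at 1.45 m has arm 0.33 m; its moment is m·g·0.33 counterclockwise.
For rotational equilibrium, m × 10 × 0.33 = 101.2, so m = 101.2 / (10 × 0.33) = 30.7 kg.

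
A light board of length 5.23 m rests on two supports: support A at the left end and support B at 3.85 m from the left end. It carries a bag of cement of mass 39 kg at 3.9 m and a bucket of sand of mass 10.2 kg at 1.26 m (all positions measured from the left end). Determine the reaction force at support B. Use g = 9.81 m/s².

R_B ≈ 420 N

Taking torques about support A:
Bag of cement: 39 × 9.81 = 382.6 N down at 3.9 m → arm 3.9 m, τ = 382.6 × 3.9 = 1492 N·m clockwise.
Bucket of sand: 10.2 × 9.81 = 100.1 N down at 1.26 m → arm 1.26 m, τ = 100.1 × 1.26 = 126.1 N·m clockwise.
Net load moment about support A = 1618 N·m clockwise.
Reaction R at support B is upward at 3.85 m, arm 3.85 m → moment R × 3.85 counterclockwise.
Balancing moments: R × 3.85 = 1618, giving R = 420 N.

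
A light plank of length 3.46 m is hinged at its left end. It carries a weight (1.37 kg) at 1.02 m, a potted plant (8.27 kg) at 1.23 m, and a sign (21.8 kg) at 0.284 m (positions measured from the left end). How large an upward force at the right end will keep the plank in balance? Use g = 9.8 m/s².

About the left end:
Weight: 1.37 × 9.8 = 13.43 N down at 1.02 m → arm 1.02 m, τ = 13.43 × 1.02 = 13.7 N·m clockwise.
Potted plant: 8.27 × 9.8 = 81.05 N down at 1.23 m → arm 1.23 m, τ = 81.05 × 1.23 = 99.69 N·m clockwise.
Sign: 21.8 × 9.8 = 213.6 N down at 0.284 m → arm 0.284 m, τ = 213.6 × 0.284 = 60.66 N·m clockwise.
Net moment of the loads = 174.1 N·m clockwise.
The upward force F acts at the right end, arm 3.46 m, giving F × 3.46 counterclockwise.
Στ = 0 ⇒ F × 3.46 = 174.1 ⇒ F = 174.1 / 3.46 = 50.3 N.

F ≈ 50.3 N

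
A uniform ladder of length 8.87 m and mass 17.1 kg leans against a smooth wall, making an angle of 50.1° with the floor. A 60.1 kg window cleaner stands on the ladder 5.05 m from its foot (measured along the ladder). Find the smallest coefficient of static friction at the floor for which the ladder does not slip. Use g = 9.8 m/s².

About the foot of the ladder:
Ladder weight 17.1×9.8 = 167.6 N acts at 4.435 m along the ladder; its horizontal arm is 4.435·cos50.1° = 2.845 m → τ = 476.8 N·m clockwise.
Window cleaner: 60.1×9.8 = 589 N at 5.05 m → arm 3.239 m → τ = 1908 N·m clockwise.
Wall normal N acts horizontally at the top; its moment arm is the height L sinθ = 8.87·sin50.1° = 6.805 m, counterclockwise.
Balancing moments: N × 6.805 = 2385, giving N = 350.5 N.
ΣFx = 0 ⇒ f = N_wall = 350.5 N. ΣFy = 0 ⇒ N_floor = 756.6 N.
μ_min = f / N_floor = 350.5 / 756.6 = 0.463.

μ_min ≈ 0.463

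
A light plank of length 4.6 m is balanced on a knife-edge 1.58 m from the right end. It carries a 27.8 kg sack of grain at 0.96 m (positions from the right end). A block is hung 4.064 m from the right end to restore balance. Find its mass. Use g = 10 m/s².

Taking torques about the knife-edge (at 1.58 m from the right end):
Sack of grain: 27.8 × 10 = 278 N down at 0.96 m → arm 0.62 m, τ = 278 × 0.62 = 172.4 N·m clockwise.
Net moment of known loads = 172.4 N·m clockwise.
An unknown mass m at 4.064 m has arm 2.484 m; its moment is m·g·2.484 counterclockwise.
Στ = 0 ⇒ m × 10 × 2.484 = 172.4 ⇒ m = 172.4 / (10 × 2.484) = 6.94 kg.

m ≈ 6.94 kg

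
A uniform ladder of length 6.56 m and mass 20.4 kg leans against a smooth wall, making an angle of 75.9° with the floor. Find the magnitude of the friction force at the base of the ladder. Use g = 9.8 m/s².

Taking torques about the foot of the ladder:
Ladder weight 20.4×9.8 = 199.9 N acts at 3.28 m along the ladder; its horizontal arm is 3.28·cos75.9° = 0.7991 m → τ = 159.7 N·m clockwise.
Wall normal N acts horizontally at the top; its moment arm is the height L sinθ = 6.56·sin75.9° = 6.362 m, counterclockwise.
Στ = 0 ⇒ N × 6.362 = 159.7 ⇒ N = 25.1 N.
ΣFx = 0: friction at the foot balances the wall's push, so f = N_wall = 25.1 N.

f ≈ 25.1 N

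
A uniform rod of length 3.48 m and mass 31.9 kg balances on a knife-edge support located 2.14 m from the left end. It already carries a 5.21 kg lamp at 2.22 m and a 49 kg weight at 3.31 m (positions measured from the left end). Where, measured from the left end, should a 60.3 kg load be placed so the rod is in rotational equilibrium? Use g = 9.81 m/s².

x ≈ 1.39 m from the left end

Taking torques about the knife-edge support (at 2.14 m from the left end):
Beam weight: 31.9 × 9.81 = 312.9 N down at 1.74 m → arm 0.4 m, τ = 312.9 × 0.4 = 125.2 N·m counterclockwise.
Lamp: 5.21 × 9.81 = 51.11 N down at 2.22 m → arm 0.08 m, τ = 51.11 × 0.08 = 4.089 N·m clockwise.
Weight: 49 × 9.81 = 480.7 N down at 3.31 m → arm 1.17 m, τ = 480.7 × 1.17 = 562.4 N·m clockwise.
Net moment of existing loads = 441.3 N·m clockwise.
The load weighs 60.3 × 9.81 = 591.5 N and must supply an equal counterclockwise moment, so its lever arm about the knife-edge support is 441.3 / 591.5 = 0.746 m.
That puts it at 2.14 − 0.746 = 1.39 m from the left end.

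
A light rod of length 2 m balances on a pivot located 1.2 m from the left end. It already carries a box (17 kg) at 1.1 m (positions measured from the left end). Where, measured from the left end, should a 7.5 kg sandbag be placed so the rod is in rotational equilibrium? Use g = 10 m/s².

Taking torques about the pivot (at 1.2 m from the left end):
Box: 17 × 10 = 170 N down at 1.1 m → arm 0.1 m, τ = 170 × 0.1 = 17 N·m counterclockwise.
Net moment of existing loads = 17 N·m counterclockwise.
The sandbag weighs 7.5 × 10 = 75 N and must supply an equal clockwise moment, so its lever arm about the pivot is 17 / 75 = 0.227 m.
That puts it at 1.2 + 0.227 = 1.43 m from the left end.

x ≈ 1.43 m from the left end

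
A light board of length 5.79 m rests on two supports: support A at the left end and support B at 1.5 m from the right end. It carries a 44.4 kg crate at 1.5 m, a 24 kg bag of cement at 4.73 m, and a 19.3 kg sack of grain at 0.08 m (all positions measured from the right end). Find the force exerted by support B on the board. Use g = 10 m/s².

R_B ≈ 760 N

About support A:
Crate: 44.4 × 10 = 444 N down at 1.5 m → arm 4.29 m, τ = 444 × 4.29 = 1905 N·m clockwise.
Bag of cement: 24 × 10 = 240 N down at 4.73 m → arm 1.06 m, τ = 240 × 1.06 = 254.4 N·m clockwise.
Sack of grain: 19.3 × 10 = 193 N down at 0.08 m → arm 5.71 m, τ = 193 × 5.71 = 1102 N·m clockwise.
Net load moment about support A = 3261 N·m clockwise.
Reaction R at support B is upward at 1.5 m, arm 4.29 m → moment R × 4.29 counterclockwise.
Balancing moments: R × 4.29 = 3261, giving R = 760 N.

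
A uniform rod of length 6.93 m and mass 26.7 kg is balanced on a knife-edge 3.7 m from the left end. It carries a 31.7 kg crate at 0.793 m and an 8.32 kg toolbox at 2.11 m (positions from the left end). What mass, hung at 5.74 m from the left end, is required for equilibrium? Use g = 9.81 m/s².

Taking torques about the knife-edge (at 3.7 m from the left end):
Beam weight: 26.7 × 9.81 = 261.9 N down at 3.465 m → arm 0.235 m, τ = 261.9 × 0.235 = 61.55 N·m counterclockwise.
Crate: 31.7 × 9.81 = 311 N down at 0.793 m → arm 2.907 m, τ = 311 × 2.907 = 904.1 N·m counterclockwise.
Toolbox: 8.32 × 9.81 = 81.62 N down at 2.11 m → arm 1.59 m, τ = 81.62 × 1.59 = 129.8 N·m counterclockwise.
Net moment of known loads = 1095 N·m counterclockwise.
An unknown mass m at 5.74 m has arm 2.04 m; its moment is m·g·2.04 clockwise.
For rotational equilibrium, m × 9.81 × 2.04 = 1095, so m = 1095 / (9.81 × 2.04) = 54.7 kg.

m ≈ 54.7 kg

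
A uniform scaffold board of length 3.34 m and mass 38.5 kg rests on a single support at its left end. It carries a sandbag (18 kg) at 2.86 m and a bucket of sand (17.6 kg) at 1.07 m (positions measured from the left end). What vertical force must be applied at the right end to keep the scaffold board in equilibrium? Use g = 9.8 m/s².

F ≈ 395 N

Sum moments about the left end (the unknown pivot reaction has zero arm there).
Beam weight: 38.5 × 9.8 = 377.3 N down at 1.67 m → arm 1.67 m, τ = 377.3 × 1.67 = 630.1 N·m clockwise.
Sandbag: 18 × 9.8 = 176.4 N down at 2.86 m → arm 2.86 m, τ = 176.4 × 2.86 = 504.5 N·m clockwise.
Bucket of sand: 17.6 × 9.8 = 172.5 N down at 1.07 m → arm 1.07 m, τ = 172.5 × 1.07 = 184.6 N·m clockwise.
Net moment of the loads = 1319 N·m clockwise.
The upward force F acts at the right end, arm 3.34 m, giving F × 3.34 counterclockwise.
Balancing moments: F × 3.34 = 1319, giving F = 1319 / 3.34 = 395 N.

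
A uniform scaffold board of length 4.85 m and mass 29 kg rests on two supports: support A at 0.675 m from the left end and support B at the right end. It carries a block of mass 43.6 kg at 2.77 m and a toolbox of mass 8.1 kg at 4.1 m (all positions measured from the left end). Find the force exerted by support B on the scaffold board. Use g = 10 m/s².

R_B ≈ 407 N

About support A:
Beam weight: 29 × 10 = 290 N down at 2.425 m → arm 1.75 m, τ = 290 × 1.75 = 507.5 N·m clockwise.
Block: 43.6 × 10 = 436 N down at 2.77 m → arm 2.095 m, τ = 436 × 2.095 = 913.4 N·m clockwise.
Toolbox: 8.1 × 10 = 81 N down at 4.1 m → arm 3.425 m, τ = 81 × 3.425 = 277.4 N·m clockwise.
Net load moment about support A = 1698 N·m clockwise.
Reaction R at support B is upward at 4.85 m, arm 4.175 m → moment R × 4.175 counterclockwise.
For rotational equilibrium, R × 4.175 = 1698, so R = 407 N.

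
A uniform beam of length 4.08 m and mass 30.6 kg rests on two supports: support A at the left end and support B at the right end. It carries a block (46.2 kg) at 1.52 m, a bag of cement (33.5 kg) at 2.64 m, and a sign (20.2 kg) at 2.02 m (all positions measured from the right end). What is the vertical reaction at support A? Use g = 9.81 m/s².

Sum moments about support B (its reaction then has zero moment arm).
Beam weight: 30.6 × 9.81 = 300.2 N down at 2.04 m → arm 2.04 m, τ = 300.2 × 2.04 = 612.4 N·m counterclockwise.
Block: 46.2 × 9.81 = 453.2 N down at 1.52 m → arm 1.52 m, τ = 453.2 × 1.52 = 688.9 N·m counterclockwise.
Bag of cement: 33.5 × 9.81 = 328.6 N down at 2.64 m → arm 2.64 m, τ = 328.6 × 2.64 = 867.5 N·m counterclockwise.
Sign: 20.2 × 9.81 = 198.2 N down at 2.02 m → arm 2.02 m, τ = 198.2 × 2.02 = 400.4 N·m counterclockwise.
Net load moment about support B = 2569 N·m counterclockwise.
Reaction R at support A is upward at 4.08 m, arm 4.08 m → moment R × 4.08 clockwise.
Balancing moments: R × 4.08 = 2569, giving R = 630 N.

R_A ≈ 630 N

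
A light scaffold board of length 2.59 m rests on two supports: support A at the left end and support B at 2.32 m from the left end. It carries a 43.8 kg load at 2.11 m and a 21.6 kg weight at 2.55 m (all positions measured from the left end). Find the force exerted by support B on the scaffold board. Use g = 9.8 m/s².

R_B ≈ 623 N

Taking torques about support A:
Load: 43.8 × 9.8 = 429.2 N down at 2.11 m → arm 2.11 m, τ = 429.2 × 2.11 = 905.6 N·m clockwise.
Weight: 21.6 × 9.8 = 211.7 N down at 2.55 m → arm 2.55 m, τ = 211.7 × 2.55 = 539.8 N·m clockwise.
Net load moment about support A = 1445 N·m clockwise.
Reaction R at support B is upward at 2.32 m, arm 2.32 m → moment R × 2.32 counterclockwise.
Στ = 0 ⇒ R × 2.32 = 1445 ⇒ R = 623 N.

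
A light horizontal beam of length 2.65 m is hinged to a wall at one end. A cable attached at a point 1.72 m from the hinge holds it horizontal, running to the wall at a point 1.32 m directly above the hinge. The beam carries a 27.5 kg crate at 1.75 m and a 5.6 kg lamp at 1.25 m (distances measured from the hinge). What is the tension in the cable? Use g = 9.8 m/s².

Take moments about the hinge.
Crate: 27.5 × 9.8 = 269.5 N down at 1.75 m → arm 1.75 m, τ = 269.5 × 1.75 = 471.6 N·m clockwise.
Lamp: 5.6 × 9.8 = 54.88 N down at 1.25 m → arm 1.25 m, τ = 54.88 × 1.25 = 68.6 N·m clockwise.
Total clockwise load moment = 540.2 N·m.
The cable tension T acts at 1.72 m; only its component perpendicular to the beam, T sinθ, produces torque. sinθ = h/√(h²+d²) = 1.32/√(1.32²+1.72²) = 0.6088.
Στ = 0 ⇒ T × 1.72 × 0.6088 = 540.2 ⇒ T = 540.2 / 1.047 = 516 N.

T ≈ 516 N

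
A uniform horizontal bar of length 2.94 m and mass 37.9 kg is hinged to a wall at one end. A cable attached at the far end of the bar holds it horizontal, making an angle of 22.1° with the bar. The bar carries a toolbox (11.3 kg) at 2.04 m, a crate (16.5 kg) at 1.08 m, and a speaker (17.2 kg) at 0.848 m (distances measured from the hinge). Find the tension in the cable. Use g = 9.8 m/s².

Taking torques about the hinge:
Beam weight: 37.9 × 9.8 = 371.4 N down at 1.47 m → arm 1.47 m, τ = 371.4 × 1.47 = 546 N·m clockwise.
Toolbox: 11.3 × 9.8 = 110.7 N down at 2.04 m → arm 2.04 m, τ = 110.7 × 2.04 = 225.8 N·m clockwise.
Crate: 16.5 × 9.8 = 161.7 N down at 1.08 m → arm 1.08 m, τ = 161.7 × 1.08 = 174.6 N·m clockwise.
Speaker: 17.2 × 9.8 = 168.6 N down at 0.848 m → arm 0.848 m, τ = 168.6 × 0.848 = 143 N·m clockwise.
Total clockwise load moment = 1089 N·m.
The cable tension T acts at 2.94 m; only its component perpendicular to the bar, T sinθ, produces torque. sin 22.1° = 0.3762.
Setting net torque to zero: T × 2.94 × 0.3762 = 1089 → T = 1089 / 1.106 = 985 N.

T ≈ 985 N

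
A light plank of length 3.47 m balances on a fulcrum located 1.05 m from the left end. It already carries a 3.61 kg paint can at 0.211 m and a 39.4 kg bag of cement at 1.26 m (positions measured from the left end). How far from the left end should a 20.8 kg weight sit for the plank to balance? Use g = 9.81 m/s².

x ≈ 0.798 m from the left end

Taking torques about the fulcrum (at 1.05 m from the left end):
Paint can: 3.61 × 9.81 = 35.41 N down at 0.211 m → arm 0.839 m, τ = 35.41 × 0.839 = 29.71 N·m counterclockwise.
Bag of cement: 39.4 × 9.81 = 386.5 N down at 1.26 m → arm 0.21 m, τ = 386.5 × 0.21 = 81.16 N·m clockwise.
Net moment of existing loads = 51.45 N·m clockwise.
The weight weighs 20.8 × 9.81 = 204 N and must supply an equal counterclockwise moment, so its lever arm about the fulcrum is 51.45 / 204 = 0.252 m.
That puts it at 1.05 − 0.252 = 0.798 m from the left end.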